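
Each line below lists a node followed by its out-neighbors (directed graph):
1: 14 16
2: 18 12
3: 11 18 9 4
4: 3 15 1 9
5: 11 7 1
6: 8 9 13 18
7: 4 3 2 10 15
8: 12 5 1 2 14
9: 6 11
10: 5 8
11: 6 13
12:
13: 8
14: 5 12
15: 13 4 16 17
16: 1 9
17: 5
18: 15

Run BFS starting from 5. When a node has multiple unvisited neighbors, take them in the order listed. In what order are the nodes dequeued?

Visit 5; enqueue 11, 7, 1 → queue [11, 7, 1]
Visit 11; enqueue 6, 13 → queue [7, 1, 6, 13]
Visit 7; enqueue 4, 3, 2, 10, 15 → queue [1, 6, 13, 4, 3, 2, 10, 15]
Visit 1; enqueue 14, 16 → queue [6, 13, 4, 3, 2, 10, 15, 14, 16]
Visit 6; enqueue 8, 9, 18 → queue [13, 4, 3, 2, 10, 15, 14, 16, 8, 9, 18]
Visit 13 → queue [4, 3, 2, 10, 15, 14, 16, 8, 9, 18]
Visit 4 → queue [3, 2, 10, 15, 14, 16, 8, 9, 18]
Visit 3 → queue [2, 10, 15, 14, 16, 8, 9, 18]
Visit 2; enqueue 12 → queue [10, 15, 14, 16, 8, 9, 18, 12]
Visit 10 → queue [15, 14, 16, 8, 9, 18, 12]
Visit 15; enqueue 17 → queue [14, 16, 8, 9, 18, 12, 17]
Visit 14 → queue [16, 8, 9, 18, 12, 17]
Visit 16 → queue [8, 9, 18, 12, 17]
Visit 8 → queue [9, 18, 12, 17]
Visit 9 → queue [18, 12, 17]
Visit 18 → queue [12, 17]
Visit 12 → queue [17]
Visit 17 → queue []

5, 11, 7, 1, 6, 13, 4, 3, 2, 10, 15, 14, 16, 8, 9, 18, 12, 17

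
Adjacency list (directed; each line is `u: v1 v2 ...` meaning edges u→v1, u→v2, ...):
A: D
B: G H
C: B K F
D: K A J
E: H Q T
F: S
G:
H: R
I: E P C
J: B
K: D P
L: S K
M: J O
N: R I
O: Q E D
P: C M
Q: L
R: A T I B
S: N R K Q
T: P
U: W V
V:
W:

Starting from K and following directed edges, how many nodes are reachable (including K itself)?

BFS from K visits: K, P, D, M, C, J, A, O, F, B, Q, E, S, H, G, L, T, R, N, I
Reachable nodes: 20 of 23 total.

20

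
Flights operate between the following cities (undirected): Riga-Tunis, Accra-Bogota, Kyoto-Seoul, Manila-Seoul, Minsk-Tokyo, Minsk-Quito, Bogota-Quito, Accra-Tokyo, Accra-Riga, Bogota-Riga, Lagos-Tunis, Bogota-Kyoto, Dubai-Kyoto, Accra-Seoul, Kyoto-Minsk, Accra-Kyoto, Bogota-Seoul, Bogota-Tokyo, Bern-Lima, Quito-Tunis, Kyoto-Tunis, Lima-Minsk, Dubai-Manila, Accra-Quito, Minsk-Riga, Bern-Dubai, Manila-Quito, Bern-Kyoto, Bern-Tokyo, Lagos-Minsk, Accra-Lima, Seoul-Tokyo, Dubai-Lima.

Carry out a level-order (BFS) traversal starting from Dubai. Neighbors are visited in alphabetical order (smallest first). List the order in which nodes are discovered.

Dubai Bern Kyoto Lima Manila Tokyo Accra Bogota Minsk Seoul Tunis Quito Riga Lagos

Visit Dubai; enqueue Bern, Kyoto, Lima, Manila → queue [Bern, Kyoto, Lima, Manila]
Visit Bern; enqueue Tokyo → queue [Kyoto, Lima, Manila, Tokyo]
Visit Kyoto; enqueue Accra, Bogota, Minsk, Seoul, Tunis → queue [Lima, Manila, Tokyo, Accra, Bogota, Minsk, Seoul, Tunis]
Visit Lima → queue [Manila, Tokyo, Accra, Bogota, Minsk, Seoul, Tunis]
Visit Manila; enqueue Quito → queue [Tokyo, Accra, Bogota, Minsk, Seoul, Tunis, Quito]
Visit Tokyo → queue [Accra, Bogota, Minsk, Seoul, Tunis, Quito]
Visit Accra; enqueue Riga → queue [Bogota, Minsk, Seoul, Tunis, Quito, Riga]
Visit Bogota → queue [Minsk, Seoul, Tunis, Quito, Riga]
Visit Minsk; enqueue Lagos → queue [Seoul, Tunis, Quito, Riga, Lagos]
Visit Seoul → queue [Tunis, Quito, Riga, Lagos]
Visit Tunis → queue [Quito, Riga, Lagos]
Visit Quito → queue [Riga, Lagos]
Visit Riga → queue [Lagos]
Visit Lagos → queue []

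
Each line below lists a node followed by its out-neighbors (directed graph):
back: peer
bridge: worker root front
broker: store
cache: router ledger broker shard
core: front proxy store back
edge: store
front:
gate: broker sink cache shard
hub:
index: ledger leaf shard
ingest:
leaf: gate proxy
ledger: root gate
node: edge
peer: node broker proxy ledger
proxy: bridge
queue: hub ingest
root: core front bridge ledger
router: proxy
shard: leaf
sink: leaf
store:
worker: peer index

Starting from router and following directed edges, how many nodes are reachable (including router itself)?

BFS from router visits: router, proxy, bridge, front, root, worker, core, ledger, index, peer, back, store, gate, leaf, shard, broker, node, cache, sink, edge
Reachable nodes: 20 of 23 total.

20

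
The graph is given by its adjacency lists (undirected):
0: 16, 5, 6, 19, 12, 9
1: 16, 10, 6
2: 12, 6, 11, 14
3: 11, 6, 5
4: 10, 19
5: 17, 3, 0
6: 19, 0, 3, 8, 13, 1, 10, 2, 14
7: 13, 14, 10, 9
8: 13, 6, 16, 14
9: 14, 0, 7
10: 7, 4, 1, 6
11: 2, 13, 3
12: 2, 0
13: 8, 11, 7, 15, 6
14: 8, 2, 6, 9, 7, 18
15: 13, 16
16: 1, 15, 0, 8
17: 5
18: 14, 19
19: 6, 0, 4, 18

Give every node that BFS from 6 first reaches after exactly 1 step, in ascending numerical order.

0, 1, 2, 3, 8, 10, 13, 14, 19

Level 0: 6
Level 1: 0, 1, 2, 3, 8, 10, 13, 14, 19
Level 2: 4, 5, 7, 9, 11, 12, 15, 16, 18
Level 3: 17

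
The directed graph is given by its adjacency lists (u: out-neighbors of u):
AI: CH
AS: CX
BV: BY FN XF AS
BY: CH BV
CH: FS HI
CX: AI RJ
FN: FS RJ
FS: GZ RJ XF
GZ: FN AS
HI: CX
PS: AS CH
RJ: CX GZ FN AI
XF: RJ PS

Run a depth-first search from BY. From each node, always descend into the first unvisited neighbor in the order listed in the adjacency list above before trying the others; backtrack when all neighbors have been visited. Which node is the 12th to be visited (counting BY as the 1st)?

Visit BY
BY → CH
CH → FS
FS → GZ
GZ → FN
FN → RJ
RJ → CX
CX → AI
GZ → AS
FS → XF
XF → PS
CH → HI
BY → BV

Visit order: BY, CH, FS, GZ, FN, RJ, CX, AI, AS, XF, PS, HI, BV

HI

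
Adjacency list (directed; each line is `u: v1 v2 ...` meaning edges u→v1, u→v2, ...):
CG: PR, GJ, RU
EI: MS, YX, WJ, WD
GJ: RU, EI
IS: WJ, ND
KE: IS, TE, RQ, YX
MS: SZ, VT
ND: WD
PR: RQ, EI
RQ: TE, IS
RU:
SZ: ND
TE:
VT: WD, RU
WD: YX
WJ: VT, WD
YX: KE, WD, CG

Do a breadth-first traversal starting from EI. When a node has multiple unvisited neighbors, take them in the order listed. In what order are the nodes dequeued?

EI -> MS -> YX -> WJ -> WD -> SZ -> VT -> KE -> CG -> ND -> RU -> IS -> TE -> RQ -> PR -> GJ

Visit EI; enqueue MS, YX, WJ, WD → queue [MS, YX, WJ, WD]
Visit MS; enqueue SZ, VT → queue [YX, WJ, WD, SZ, VT]
Visit YX; enqueue KE, CG → queue [WJ, WD, SZ, VT, KE, CG]
Visit WJ → queue [WD, SZ, VT, KE, CG]
Visit WD → queue [SZ, VT, KE, CG]
Visit SZ; enqueue ND → queue [VT, KE, CG, ND]
Visit VT; enqueue RU → queue [KE, CG, ND, RU]
Visit KE; enqueue IS, TE, RQ → queue [CG, ND, RU, IS, TE, RQ]
Visit CG; enqueue PR, GJ → queue [ND, RU, IS, TE, RQ, PR, GJ]
Visit ND → queue [RU, IS, TE, RQ, PR, GJ]
Visit RU → queue [IS, TE, RQ, PR, GJ]
Visit IS → queue [TE, RQ, PR, GJ]
Visit TE → queue [RQ, PR, GJ]
Visit RQ → queue [PR, GJ]
Visit PR → queue [GJ]
Visit GJ → queue []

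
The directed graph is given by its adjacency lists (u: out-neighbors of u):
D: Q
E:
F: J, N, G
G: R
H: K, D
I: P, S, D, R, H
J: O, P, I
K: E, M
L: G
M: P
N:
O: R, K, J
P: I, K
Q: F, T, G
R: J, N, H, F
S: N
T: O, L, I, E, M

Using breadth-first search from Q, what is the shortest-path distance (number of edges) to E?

2

Level 0: Q
Level 1: F, G, T
Level 2: E, I, J, L, M, N, O, R
Level 3: D, H, K, P, S
E first appears at level 2.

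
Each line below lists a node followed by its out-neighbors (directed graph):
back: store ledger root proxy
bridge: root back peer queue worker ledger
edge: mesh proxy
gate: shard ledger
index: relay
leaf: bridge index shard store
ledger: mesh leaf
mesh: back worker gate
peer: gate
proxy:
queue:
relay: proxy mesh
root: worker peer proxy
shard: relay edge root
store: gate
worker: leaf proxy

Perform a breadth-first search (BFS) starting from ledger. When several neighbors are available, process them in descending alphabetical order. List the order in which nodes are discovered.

ledger, mesh, leaf, worker, gate, back, store, shard, index, bridge, proxy, root, relay, edge, queue, peer

Visit ledger; enqueue mesh, leaf → queue [mesh, leaf]
Visit mesh; enqueue worker, gate, back → queue [leaf, worker, gate, back]
Visit leaf; enqueue store, shard, index, bridge → queue [worker, gate, back, store, shard, index, bridge]
Visit worker; enqueue proxy → queue [gate, back, store, shard, index, bridge, proxy]
Visit gate → queue [back, store, shard, index, bridge, proxy]
Visit back; enqueue root → queue [store, shard, index, bridge, proxy, root]
Visit store → queue [shard, index, bridge, proxy, root]
Visit shard; enqueue relay, edge → queue [index, bridge, proxy, root, relay, edge]
Visit index → queue [bridge, proxy, root, relay, edge]
Visit bridge; enqueue queue, peer → queue [proxy, root, relay, edge, queue, peer]
Visit proxy → queue [root, relay, edge, queue, peer]
Visit root → queue [relay, edge, queue, peer]
Visit relay → queue [edge, queue, peer]
Visit edge → queue [queue, peer]
Visit queue → queue [peer]
Visit peer → queue []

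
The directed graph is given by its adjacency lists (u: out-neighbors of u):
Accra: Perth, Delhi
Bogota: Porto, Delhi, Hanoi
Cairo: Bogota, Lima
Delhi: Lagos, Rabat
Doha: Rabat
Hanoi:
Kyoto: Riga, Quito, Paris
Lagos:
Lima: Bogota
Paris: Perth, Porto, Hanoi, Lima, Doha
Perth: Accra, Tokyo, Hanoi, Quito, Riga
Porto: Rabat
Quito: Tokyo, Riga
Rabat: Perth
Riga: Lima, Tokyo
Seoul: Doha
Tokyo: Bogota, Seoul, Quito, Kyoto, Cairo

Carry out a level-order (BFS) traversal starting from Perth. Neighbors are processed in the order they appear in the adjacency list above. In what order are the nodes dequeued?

Perth, Accra, Tokyo, Hanoi, Quito, Riga, Delhi, Bogota, Seoul, Kyoto, Cairo, Lima, Lagos, Rabat, Porto, Doha, Paris

Visit Perth; enqueue Accra, Tokyo, Hanoi, Quito, Riga → queue [Accra, Tokyo, Hanoi, Quito, Riga]
Visit Accra; enqueue Delhi → queue [Tokyo, Hanoi, Quito, Riga, Delhi]
Visit Tokyo; enqueue Bogota, Seoul, Kyoto, Cairo → queue [Hanoi, Quito, Riga, Delhi, Bogota, Seoul, Kyoto, Cairo]
Visit Hanoi → queue [Quito, Riga, Delhi, Bogota, Seoul, Kyoto, Cairo]
Visit Quito → queue [Riga, Delhi, Bogota, Seoul, Kyoto, Cairo]
Visit Riga; enqueue Lima → queue [Delhi, Bogota, Seoul, Kyoto, Cairo, Lima]
Visit Delhi; enqueue Lagos, Rabat → queue [Bogota, Seoul, Kyoto, Cairo, Lima, Lagos, Rabat]
Visit Bogota; enqueue Porto → queue [Seoul, Kyoto, Cairo, Lima, Lagos, Rabat, Porto]
Visit Seoul; enqueue Doha → queue [Kyoto, Cairo, Lima, Lagos, Rabat, Porto, Doha]
Visit Kyoto; enqueue Paris → queue [Cairo, Lima, Lagos, Rabat, Porto, Doha, Paris]
Visit Cairo → queue [Lima, Lagos, Rabat, Porto, Doha, Paris]
Visit Lima → queue [Lagos, Rabat, Porto, Doha, Paris]
Visit Lagos → queue [Rabat, Porto, Doha, Paris]
Visit Rabat → queue [Porto, Doha, Paris]
Visit Porto → queue [Doha, Paris]
Visit Doha → queue [Paris]
Visit Paris → queue []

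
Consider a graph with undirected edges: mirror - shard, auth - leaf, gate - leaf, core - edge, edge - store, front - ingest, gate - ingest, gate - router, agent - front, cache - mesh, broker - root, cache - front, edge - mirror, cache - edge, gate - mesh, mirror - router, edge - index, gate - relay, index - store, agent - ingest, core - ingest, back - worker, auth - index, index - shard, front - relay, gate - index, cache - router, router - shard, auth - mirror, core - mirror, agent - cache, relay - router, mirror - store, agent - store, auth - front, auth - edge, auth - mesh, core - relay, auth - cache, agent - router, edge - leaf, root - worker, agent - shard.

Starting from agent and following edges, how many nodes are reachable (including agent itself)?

BFS from agent visits: agent, store, shard, router, ingest, front, cache, mirror, index, edge, relay, gate, core, auth, mesh, leaf
Reachable nodes: 16 of 20 total.

16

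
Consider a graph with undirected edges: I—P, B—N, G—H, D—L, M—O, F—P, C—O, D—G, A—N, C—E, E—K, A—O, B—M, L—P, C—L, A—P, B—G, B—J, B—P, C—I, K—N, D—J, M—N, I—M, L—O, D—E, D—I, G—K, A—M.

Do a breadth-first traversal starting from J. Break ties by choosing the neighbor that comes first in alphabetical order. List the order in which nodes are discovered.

Visit J; enqueue B, D → queue [B, D]
Visit B; enqueue G, M, N, P → queue [D, G, M, N, P]
Visit D; enqueue E, I, L → queue [G, M, N, P, E, I, L]
Visit G; enqueue H, K → queue [M, N, P, E, I, L, H, K]
Visit M; enqueue A, O → queue [N, P, E, I, L, H, K, A, O]
Visit N → queue [P, E, I, L, H, K, A, O]
Visit P; enqueue F → queue [E, I, L, H, K, A, O, F]
Visit E; enqueue C → queue [I, L, H, K, A, O, F, C]
Visit I → queue [L, H, K, A, O, F, C]
Visit L → queue [H, K, A, O, F, C]
Visit H → queue [K, A, O, F, C]
Visit K → queue [A, O, F, C]
Visit A → queue [O, F, C]
Visit O → queue [F, C]
Visit F → queue [C]
Visit C → queue []

J → B → D → G → M → N → P → E → I → L → H → K → A → O → F → C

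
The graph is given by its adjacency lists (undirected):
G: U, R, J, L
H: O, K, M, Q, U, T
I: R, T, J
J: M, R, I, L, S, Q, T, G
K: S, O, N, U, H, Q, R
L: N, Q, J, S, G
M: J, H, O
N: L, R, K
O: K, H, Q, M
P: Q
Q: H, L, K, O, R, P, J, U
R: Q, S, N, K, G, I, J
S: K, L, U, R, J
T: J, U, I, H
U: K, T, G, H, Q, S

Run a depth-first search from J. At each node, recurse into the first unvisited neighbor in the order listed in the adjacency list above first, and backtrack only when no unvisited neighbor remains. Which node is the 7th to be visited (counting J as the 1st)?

L

Visit J
J → M
M → H
H → O
O → K
K → S
S → L
L → N
N → R
R → Q
Q → P
Q → U
U → T
T → I
U → G

Visit order: J, M, H, O, K, S, L, N, R, Q, P, U, T, I, G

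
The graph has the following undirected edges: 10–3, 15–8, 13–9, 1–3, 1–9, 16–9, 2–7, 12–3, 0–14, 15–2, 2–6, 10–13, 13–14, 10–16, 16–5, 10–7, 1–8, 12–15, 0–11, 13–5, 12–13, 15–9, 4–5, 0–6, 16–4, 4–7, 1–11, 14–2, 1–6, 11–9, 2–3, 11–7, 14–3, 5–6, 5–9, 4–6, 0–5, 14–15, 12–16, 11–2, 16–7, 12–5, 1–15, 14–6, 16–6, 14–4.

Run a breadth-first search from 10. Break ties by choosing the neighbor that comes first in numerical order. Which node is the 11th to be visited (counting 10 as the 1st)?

11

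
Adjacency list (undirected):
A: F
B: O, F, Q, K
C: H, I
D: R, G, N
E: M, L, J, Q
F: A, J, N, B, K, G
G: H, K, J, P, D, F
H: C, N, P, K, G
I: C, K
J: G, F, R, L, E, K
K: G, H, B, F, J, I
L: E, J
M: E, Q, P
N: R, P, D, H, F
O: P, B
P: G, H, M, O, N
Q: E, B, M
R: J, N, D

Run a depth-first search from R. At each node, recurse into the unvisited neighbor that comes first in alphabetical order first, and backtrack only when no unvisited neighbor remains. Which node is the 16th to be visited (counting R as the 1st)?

Visit R
R → D
D → G
G → F
F → A
F → B
B → K
K → H
H → C
C → I
H → N
N → P
P → M
M → E
E → J
J → L
E → Q
P → O

Visit order: R, D, G, F, A, B, K, H, C, I, N, P, M, E, J, L, Q, O

L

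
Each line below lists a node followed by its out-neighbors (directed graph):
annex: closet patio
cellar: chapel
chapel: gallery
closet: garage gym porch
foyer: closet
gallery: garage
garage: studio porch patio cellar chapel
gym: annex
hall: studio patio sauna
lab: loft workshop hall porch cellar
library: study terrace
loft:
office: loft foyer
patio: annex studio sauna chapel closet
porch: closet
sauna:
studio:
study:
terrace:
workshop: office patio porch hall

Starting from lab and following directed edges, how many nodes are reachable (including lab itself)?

BFS from lab visits: lab, cellar, hall, loft, porch, workshop, chapel, patio, sauna, studio, closet, office, gallery, annex, garage, gym, foyer
Reachable nodes: 17 of 20 total.

17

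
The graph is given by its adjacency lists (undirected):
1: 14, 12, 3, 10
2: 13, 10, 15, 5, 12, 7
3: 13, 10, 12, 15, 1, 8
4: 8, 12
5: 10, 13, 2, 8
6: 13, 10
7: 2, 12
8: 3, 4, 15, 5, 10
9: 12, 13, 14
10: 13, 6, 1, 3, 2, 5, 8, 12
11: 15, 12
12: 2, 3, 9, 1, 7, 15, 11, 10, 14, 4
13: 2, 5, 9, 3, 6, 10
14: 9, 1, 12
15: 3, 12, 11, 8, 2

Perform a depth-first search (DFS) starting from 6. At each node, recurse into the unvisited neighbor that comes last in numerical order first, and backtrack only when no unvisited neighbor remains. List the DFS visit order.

6 -> 13 -> 10 -> 12 -> 15 -> 11 -> 8 -> 5 -> 2 -> 7 -> 4 -> 3 -> 1 -> 14 -> 9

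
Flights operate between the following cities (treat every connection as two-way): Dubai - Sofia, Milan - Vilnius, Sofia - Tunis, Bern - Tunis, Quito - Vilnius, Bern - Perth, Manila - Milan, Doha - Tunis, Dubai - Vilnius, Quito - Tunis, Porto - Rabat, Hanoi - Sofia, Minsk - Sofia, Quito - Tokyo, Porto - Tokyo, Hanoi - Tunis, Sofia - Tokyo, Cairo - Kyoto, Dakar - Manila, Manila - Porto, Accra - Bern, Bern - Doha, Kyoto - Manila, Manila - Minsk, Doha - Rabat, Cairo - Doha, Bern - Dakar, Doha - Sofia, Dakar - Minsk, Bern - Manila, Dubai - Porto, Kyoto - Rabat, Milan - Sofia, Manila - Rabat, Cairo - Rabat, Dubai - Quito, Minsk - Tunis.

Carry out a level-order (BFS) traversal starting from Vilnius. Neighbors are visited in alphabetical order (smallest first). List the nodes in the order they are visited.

Vilnius → Dubai → Milan → Quito → Porto → Sofia → Manila → Tokyo → Tunis → Rabat → Doha → Hanoi → Minsk → Bern → Dakar → Kyoto → Cairo → Accra → Perth

Visit Vilnius; enqueue Dubai, Milan, Quito → queue [Dubai, Milan, Quito]
Visit Dubai; enqueue Porto, Sofia → queue [Milan, Quito, Porto, Sofia]
Visit Milan; enqueue Manila → queue [Quito, Porto, Sofia, Manila]
Visit Quito; enqueue Tokyo, Tunis → queue [Porto, Sofia, Manila, Tokyo, Tunis]
Visit Porto; enqueue Rabat → queue [Sofia, Manila, Tokyo, Tunis, Rabat]
Visit Sofia; enqueue Doha, Hanoi, Minsk → queue [Manila, Tokyo, Tunis, Rabat, Doha, Hanoi, Minsk]
Visit Manila; enqueue Bern, Dakar, Kyoto → queue [Tokyo, Tunis, Rabat, Doha, Hanoi, Minsk, Bern, Dakar, Kyoto]
Visit Tokyo → queue [Tunis, Rabat, Doha, Hanoi, Minsk, Bern, Dakar, Kyoto]
Visit Tunis → queue [Rabat, Doha, Hanoi, Minsk, Bern, Dakar, Kyoto]
Visit Rabat; enqueue Cairo → queue [Doha, Hanoi, Minsk, Bern, Dakar, Kyoto, Cairo]
Visit Doha → queue [Hanoi, Minsk, Bern, Dakar, Kyoto, Cairo]
Visit Hanoi → queue [Minsk, Bern, Dakar, Kyoto, Cairo]
Visit Minsk → queue [Bern, Dakar, Kyoto, Cairo]
Visit Bern; enqueue Accra, Perth → queue [Dakar, Kyoto, Cairo, Accra, Perth]
Visit Dakar → queue [Kyoto, Cairo, Accra, Perth]
Visit Kyoto → queue [Cairo, Accra, Perth]
Visit Cairo → queue [Accra, Perth]
Visit Accra → queue [Perth]
Visit Perth → queue []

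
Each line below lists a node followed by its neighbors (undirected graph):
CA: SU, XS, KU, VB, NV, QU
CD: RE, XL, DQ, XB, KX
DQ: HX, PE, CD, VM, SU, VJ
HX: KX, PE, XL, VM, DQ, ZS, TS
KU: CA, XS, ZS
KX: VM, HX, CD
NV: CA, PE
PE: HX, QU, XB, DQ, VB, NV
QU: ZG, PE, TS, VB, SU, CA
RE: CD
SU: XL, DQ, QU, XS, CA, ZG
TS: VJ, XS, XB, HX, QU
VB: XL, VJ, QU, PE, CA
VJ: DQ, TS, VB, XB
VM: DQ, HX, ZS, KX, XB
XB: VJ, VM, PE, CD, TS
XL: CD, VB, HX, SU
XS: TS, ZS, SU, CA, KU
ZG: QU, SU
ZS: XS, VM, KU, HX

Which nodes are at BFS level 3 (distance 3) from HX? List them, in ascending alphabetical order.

CA, RE, ZG

Level 0: HX
Level 1: DQ, KX, PE, TS, VM, XL, ZS
Level 2: CD, KU, NV, QU, SU, VB, VJ, XB, XS
Level 3: CA, RE, ZG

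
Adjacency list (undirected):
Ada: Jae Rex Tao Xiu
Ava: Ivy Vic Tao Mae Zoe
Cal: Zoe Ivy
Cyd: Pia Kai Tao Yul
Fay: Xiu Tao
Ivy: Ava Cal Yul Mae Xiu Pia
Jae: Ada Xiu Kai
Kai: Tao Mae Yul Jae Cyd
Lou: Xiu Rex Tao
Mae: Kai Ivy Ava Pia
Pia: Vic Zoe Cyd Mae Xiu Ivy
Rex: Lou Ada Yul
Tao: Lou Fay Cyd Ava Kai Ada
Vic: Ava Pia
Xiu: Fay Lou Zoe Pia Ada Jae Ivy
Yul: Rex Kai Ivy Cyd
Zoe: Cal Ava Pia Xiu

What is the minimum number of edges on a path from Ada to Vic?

3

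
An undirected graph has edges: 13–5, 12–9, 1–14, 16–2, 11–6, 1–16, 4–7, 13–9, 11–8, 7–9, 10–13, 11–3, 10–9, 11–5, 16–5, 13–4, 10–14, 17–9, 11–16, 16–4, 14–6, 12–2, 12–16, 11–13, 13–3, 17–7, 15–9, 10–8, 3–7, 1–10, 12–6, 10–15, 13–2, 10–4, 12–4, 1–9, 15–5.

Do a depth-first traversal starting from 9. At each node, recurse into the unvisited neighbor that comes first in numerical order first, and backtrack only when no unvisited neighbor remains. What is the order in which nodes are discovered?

9 1 10 4 7 3 11 5 13 2 12 6 14 16 15 8 17

Visit 9
9 → 1
1 → 10
10 → 4
4 → 7
7 → 3
3 → 11
11 → 5
5 → 13
13 → 2
2 → 12
12 → 6
6 → 14
12 → 16
5 → 15
11 → 8
7 → 17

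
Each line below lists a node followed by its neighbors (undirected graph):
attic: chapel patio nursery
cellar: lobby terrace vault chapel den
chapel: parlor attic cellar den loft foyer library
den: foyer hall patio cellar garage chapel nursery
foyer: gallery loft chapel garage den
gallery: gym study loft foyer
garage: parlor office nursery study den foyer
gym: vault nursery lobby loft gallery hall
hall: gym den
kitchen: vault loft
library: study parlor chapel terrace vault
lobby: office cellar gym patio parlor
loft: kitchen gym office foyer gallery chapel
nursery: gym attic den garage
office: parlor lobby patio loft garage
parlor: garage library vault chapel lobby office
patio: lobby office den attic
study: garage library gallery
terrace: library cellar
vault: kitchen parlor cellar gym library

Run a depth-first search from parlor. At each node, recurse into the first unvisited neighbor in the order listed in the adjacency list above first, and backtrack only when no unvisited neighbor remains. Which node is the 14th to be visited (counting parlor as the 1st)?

Visit parlor
parlor → garage
garage → office
office → lobby
lobby → cellar
cellar → terrace
terrace → library
library → study
study → gallery
gallery → gym
gym → vault
vault → kitchen
kitchen → loft
loft → foyer
foyer → chapel
chapel → attic
attic → patio
patio → den
den → hall
den → nursery

Visit order: parlor, garage, office, lobby, cellar, terrace, library, study, gallery, gym, vault, kitchen, loft, foyer, chapel, attic, patio, den, hall, nursery

foyer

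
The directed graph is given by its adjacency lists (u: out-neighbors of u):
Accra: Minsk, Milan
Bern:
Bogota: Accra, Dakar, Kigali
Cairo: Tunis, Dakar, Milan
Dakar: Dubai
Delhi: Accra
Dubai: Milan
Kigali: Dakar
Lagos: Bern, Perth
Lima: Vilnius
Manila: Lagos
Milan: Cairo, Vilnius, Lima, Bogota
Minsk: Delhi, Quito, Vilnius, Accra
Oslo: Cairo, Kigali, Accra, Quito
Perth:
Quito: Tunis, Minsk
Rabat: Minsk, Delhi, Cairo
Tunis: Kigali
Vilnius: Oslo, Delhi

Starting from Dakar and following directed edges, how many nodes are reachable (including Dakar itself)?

14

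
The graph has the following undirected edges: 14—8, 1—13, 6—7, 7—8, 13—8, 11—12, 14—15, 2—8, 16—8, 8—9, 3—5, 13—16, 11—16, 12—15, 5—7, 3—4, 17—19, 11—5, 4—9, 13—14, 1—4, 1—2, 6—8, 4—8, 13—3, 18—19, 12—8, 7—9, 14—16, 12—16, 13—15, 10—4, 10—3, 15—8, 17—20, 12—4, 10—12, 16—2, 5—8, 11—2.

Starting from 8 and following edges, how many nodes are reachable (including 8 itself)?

BFS from 8 visits: 8, 2, 4, 5, 6, 7, 9, 12, 13, 14, 15, 16, 1, 11, 3, 10
Reachable nodes: 16 of 20 total.

16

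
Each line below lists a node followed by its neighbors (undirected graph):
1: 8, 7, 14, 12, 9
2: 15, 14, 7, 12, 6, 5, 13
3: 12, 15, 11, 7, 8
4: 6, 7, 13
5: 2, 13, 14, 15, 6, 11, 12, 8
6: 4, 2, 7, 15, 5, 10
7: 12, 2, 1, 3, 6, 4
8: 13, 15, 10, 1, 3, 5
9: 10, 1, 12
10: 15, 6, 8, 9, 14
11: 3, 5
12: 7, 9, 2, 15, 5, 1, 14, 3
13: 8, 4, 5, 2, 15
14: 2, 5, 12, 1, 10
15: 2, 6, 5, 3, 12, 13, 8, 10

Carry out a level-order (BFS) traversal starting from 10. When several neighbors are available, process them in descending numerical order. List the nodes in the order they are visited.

10, 15, 14, 9, 8, 6, 13, 12, 5, 3, 2, 1, 7, 4, 11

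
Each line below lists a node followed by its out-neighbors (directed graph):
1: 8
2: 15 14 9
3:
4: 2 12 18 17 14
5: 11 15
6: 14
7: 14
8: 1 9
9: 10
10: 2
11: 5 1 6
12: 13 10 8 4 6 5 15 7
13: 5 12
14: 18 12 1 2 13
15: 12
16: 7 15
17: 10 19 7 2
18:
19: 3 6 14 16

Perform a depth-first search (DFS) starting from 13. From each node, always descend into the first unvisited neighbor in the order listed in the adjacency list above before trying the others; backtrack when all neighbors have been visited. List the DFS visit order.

13 -> 5 -> 11 -> 1 -> 8 -> 9 -> 10 -> 2 -> 15 -> 12 -> 4 -> 18 -> 17 -> 19 -> 3 -> 6 -> 14 -> 16 -> 7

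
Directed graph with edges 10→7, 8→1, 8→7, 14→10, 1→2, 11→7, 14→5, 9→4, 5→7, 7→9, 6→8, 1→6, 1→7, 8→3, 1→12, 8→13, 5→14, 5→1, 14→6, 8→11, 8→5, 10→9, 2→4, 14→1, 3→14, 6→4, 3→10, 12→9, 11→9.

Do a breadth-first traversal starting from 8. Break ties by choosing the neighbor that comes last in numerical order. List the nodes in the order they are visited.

8 → 13 → 11 → 7 → 5 → 3 → 1 → 9 → 14 → 10 → 12 → 6 → 2 → 4

Visit 8; enqueue 13, 11, 7, 5, 3, 1 → queue [13, 11, 7, 5, 3, 1]
Visit 13 → queue [11, 7, 5, 3, 1]
Visit 11; enqueue 9 → queue [7, 5, 3, 1, 9]
Visit 7 → queue [5, 3, 1, 9]
Visit 5; enqueue 14 → queue [3, 1, 9, 14]
Visit 3; enqueue 10 → queue [1, 9, 14, 10]
Visit 1; enqueue 12, 6, 2 → queue [9, 14, 10, 12, 6, 2]
Visit 9; enqueue 4 → queue [14, 10, 12, 6, 2, 4]
Visit 14 → queue [10, 12, 6, 2, 4]
Visit 10 → queue [12, 6, 2, 4]
Visit 12 → queue [6, 2, 4]
Visit 6 → queue [2, 4]
Visit 2 → queue [4]
Visit 4 → queue []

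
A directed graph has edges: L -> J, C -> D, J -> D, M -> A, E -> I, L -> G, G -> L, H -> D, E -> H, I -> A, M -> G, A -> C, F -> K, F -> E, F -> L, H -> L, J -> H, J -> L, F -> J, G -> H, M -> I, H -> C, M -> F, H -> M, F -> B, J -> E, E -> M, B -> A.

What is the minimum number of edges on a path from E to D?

Level 0: E
Level 1: H, I, M
Level 2: A, C, D, F, G, L
Level 3: B, J, K
D first appears at level 2.

2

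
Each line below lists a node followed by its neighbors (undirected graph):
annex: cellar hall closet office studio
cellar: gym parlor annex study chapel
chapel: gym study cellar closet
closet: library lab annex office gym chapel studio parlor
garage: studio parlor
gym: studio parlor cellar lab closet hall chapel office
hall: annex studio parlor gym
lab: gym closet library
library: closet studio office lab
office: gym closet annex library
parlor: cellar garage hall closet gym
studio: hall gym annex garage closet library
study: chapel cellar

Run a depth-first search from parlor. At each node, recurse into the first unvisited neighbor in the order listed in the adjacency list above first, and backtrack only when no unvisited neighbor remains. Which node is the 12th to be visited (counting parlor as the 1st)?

study

Visit parlor
parlor → cellar
cellar → gym
gym → studio
studio → hall
hall → annex
annex → closet
closet → library
library → office
library → lab
closet → chapel
chapel → study
studio → garage

Visit order: parlor, cellar, gym, studio, hall, annex, closet, library, office, lab, chapel, study, garage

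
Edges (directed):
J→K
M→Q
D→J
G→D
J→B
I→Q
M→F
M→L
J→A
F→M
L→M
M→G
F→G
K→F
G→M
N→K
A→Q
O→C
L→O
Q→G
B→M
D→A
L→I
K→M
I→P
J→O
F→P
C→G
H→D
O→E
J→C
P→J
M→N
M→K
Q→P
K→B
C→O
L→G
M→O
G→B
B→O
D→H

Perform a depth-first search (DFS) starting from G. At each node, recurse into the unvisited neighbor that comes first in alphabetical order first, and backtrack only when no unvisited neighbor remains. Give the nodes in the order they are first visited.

G -> B -> M -> F -> P -> J -> A -> Q -> C -> O -> E -> K -> L -> I -> N -> D -> H

Visit G
G → B
B → M
M → F
F → P
P → J
J → A
A → Q
J → C
C → O
O → E
J → K
M → L
L → I
M → N
G → D
D → H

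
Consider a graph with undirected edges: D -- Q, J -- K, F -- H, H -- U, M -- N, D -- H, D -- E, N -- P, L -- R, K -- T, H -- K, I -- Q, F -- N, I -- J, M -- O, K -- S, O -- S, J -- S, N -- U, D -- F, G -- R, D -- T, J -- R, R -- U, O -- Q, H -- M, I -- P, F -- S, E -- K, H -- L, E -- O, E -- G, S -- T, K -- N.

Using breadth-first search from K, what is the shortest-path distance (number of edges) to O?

Level 0: K
Level 1: E, H, J, N, S, T
Level 2: D, F, G, I, L, M, O, P, R, U
Level 3: Q
O first appears at level 2.

2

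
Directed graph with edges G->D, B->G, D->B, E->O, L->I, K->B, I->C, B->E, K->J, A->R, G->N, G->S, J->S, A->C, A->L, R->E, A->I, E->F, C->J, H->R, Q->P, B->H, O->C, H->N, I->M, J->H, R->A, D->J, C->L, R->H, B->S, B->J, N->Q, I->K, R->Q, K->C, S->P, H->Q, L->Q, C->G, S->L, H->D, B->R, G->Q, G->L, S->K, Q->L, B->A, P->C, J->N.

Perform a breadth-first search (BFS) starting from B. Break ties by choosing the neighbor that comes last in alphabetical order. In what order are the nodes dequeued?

Visit B; enqueue S, R, J, H, G, E, A → queue [S, R, J, H, G, E, A]
Visit S; enqueue P, L, K → queue [R, J, H, G, E, A, P, L, K]
Visit R; enqueue Q → queue [J, H, G, E, A, P, L, K, Q]
Visit J; enqueue N → queue [H, G, E, A, P, L, K, Q, N]
Visit H; enqueue D → queue [G, E, A, P, L, K, Q, N, D]
Visit G → queue [E, A, P, L, K, Q, N, D]
Visit E; enqueue O, F → queue [A, P, L, K, Q, N, D, O, F]
Visit A; enqueue I, C → queue [P, L, K, Q, N, D, O, F, I, C]
Visit P → queue [L, K, Q, N, D, O, F, I, C]
Visit L → queue [K, Q, N, D, O, F, I, C]
Visit K → queue [Q, N, D, O, F, I, C]
Visit Q → queue [N, D, O, F, I, C]
Visit N → queue [D, O, F, I, C]
Visit D → queue [O, F, I, C]
Visit O → queue [F, I, C]
Visit F → queue [I, C]
Visit I; enqueue M → queue [C, M]
Visit C → queue [M]
Visit M → queue []

B, S, R, J, H, G, E, A, P, L, K, Q, N, D, O, F, I, C, M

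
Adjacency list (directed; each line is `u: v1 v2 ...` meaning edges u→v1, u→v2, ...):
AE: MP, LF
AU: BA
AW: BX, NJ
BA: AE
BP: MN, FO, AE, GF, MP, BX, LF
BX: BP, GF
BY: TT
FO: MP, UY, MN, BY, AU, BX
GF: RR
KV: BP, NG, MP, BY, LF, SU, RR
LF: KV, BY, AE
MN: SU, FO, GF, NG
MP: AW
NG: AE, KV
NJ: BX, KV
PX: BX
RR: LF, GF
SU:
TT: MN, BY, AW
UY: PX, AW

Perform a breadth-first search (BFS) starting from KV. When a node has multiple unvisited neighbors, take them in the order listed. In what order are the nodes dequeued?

KV, BP, NG, MP, BY, LF, SU, RR, MN, FO, AE, GF, BX, AW, TT, UY, AU, NJ, PX, BA

Visit KV; enqueue BP, NG, MP, BY, LF, SU, RR → queue [BP, NG, MP, BY, LF, SU, RR]
Visit BP; enqueue MN, FO, AE, GF, BX → queue [NG, MP, BY, LF, SU, RR, MN, FO, AE, GF, BX]
Visit NG → queue [MP, BY, LF, SU, RR, MN, FO, AE, GF, BX]
Visit MP; enqueue AW → queue [BY, LF, SU, RR, MN, FO, AE, GF, BX, AW]
Visit BY; enqueue TT → queue [LF, SU, RR, MN, FO, AE, GF, BX, AW, TT]
Visit LF → queue [SU, RR, MN, FO, AE, GF, BX, AW, TT]
Visit SU → queue [RR, MN, FO, AE, GF, BX, AW, TT]
Visit RR → queue [MN, FO, AE, GF, BX, AW, TT]
Visit MN → queue [FO, AE, GF, BX, AW, TT]
Visit FO; enqueue UY, AU → queue [AE, GF, BX, AW, TT, UY, AU]
Visit AE → queue [GF, BX, AW, TT, UY, AU]
Visit GF → queue [BX, AW, TT, UY, AU]
Visit BX → queue [AW, TT, UY, AU]
Visit AW; enqueue NJ → queue [TT, UY, AU, NJ]
Visit TT → queue [UY, AU, NJ]
Visit UY; enqueue PX → queue [AU, NJ, PX]
Visit AU; enqueue BA → queue [NJ, PX, BA]
Visit NJ → queue [PX, BA]
Visit PX → queue [BA]
Visit BA → queue []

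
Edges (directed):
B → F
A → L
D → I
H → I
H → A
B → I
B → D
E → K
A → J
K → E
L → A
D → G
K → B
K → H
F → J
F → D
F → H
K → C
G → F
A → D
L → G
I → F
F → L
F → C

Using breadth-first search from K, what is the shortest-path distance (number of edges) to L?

Level 0: K
Level 1: B, C, E, H
Level 2: A, D, F, I
Level 3: G, J, L
L first appears at level 3.

3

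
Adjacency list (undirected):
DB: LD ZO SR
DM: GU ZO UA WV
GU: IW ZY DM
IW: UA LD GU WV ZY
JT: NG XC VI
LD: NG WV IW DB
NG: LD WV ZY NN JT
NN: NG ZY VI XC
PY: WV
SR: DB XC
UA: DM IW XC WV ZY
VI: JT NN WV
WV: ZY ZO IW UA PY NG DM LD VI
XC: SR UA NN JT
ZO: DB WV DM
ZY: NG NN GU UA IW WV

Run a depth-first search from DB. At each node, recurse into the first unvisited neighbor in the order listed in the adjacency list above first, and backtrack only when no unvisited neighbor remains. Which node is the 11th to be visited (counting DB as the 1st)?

Visit DB
DB → LD
LD → NG
NG → WV
WV → ZY
ZY → NN
NN → VI
VI → JT
JT → XC
XC → SR
XC → UA
UA → DM
DM → GU
GU → IW
DM → ZO
WV → PY

Visit order: DB, LD, NG, WV, ZY, NN, VI, JT, XC, SR, UA, DM, GU, IW, ZO, PY

UA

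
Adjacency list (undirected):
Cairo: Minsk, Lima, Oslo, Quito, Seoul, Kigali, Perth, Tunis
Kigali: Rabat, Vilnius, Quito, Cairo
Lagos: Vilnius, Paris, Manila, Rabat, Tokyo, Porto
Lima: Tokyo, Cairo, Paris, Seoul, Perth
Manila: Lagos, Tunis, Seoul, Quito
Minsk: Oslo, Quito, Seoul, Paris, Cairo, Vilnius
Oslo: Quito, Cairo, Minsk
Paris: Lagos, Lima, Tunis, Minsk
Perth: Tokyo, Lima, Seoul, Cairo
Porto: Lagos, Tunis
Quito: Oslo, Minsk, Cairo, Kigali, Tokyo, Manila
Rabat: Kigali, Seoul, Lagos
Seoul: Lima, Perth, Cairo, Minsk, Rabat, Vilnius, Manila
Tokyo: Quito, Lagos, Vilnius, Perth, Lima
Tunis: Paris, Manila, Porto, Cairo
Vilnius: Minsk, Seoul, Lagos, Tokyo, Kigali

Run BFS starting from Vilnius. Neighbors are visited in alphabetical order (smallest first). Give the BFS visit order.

Vilnius -> Kigali -> Lagos -> Minsk -> Seoul -> Tokyo -> Cairo -> Quito -> Rabat -> Manila -> Paris -> Porto -> Oslo -> Lima -> Perth -> Tunis

Visit Vilnius; enqueue Kigali, Lagos, Minsk, Seoul, Tokyo → queue [Kigali, Lagos, Minsk, Seoul, Tokyo]
Visit Kigali; enqueue Cairo, Quito, Rabat → queue [Lagos, Minsk, Seoul, Tokyo, Cairo, Quito, Rabat]
Visit Lagos; enqueue Manila, Paris, Porto → queue [Minsk, Seoul, Tokyo, Cairo, Quito, Rabat, Manila, Paris, Porto]
Visit Minsk; enqueue Oslo → queue [Seoul, Tokyo, Cairo, Quito, Rabat, Manila, Paris, Porto, Oslo]
Visit Seoul; enqueue Lima, Perth → queue [Tokyo, Cairo, Quito, Rabat, Manila, Paris, Porto, Oslo, Lima, Perth]
Visit Tokyo → queue [Cairo, Quito, Rabat, Manila, Paris, Porto, Oslo, Lima, Perth]
Visit Cairo; enqueue Tunis → queue [Quito, Rabat, Manila, Paris, Porto, Oslo, Lima, Perth, Tunis]
Visit Quito → queue [Rabat, Manila, Paris, Porto, Oslo, Lima, Perth, Tunis]
Visit Rabat → queue [Manila, Paris, Porto, Oslo, Lima, Perth, Tunis]
Visit Manila → queue [Paris, Porto, Oslo, Lima, Perth, Tunis]
Visit Paris → queue [Porto, Oslo, Lima, Perth, Tunis]
Visit Porto → queue [Oslo, Lima, Perth, Tunis]
Visit Oslo → queue [Lima, Perth, Tunis]
Visit Lima → queue [Perth, Tunis]
Visit Perth → queue [Tunis]
Visit Tunis → queue []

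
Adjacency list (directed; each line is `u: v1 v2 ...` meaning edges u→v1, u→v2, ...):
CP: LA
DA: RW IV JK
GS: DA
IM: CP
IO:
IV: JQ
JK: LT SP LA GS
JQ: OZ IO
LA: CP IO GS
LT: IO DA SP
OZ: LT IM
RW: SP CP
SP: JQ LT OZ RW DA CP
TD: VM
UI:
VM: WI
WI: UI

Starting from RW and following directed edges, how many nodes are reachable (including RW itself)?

13

BFS from RW visits: RW, SP, CP, JQ, LT, OZ, DA, LA, IO, IM, IV, JK, GS
Reachable nodes: 13 of 17 total.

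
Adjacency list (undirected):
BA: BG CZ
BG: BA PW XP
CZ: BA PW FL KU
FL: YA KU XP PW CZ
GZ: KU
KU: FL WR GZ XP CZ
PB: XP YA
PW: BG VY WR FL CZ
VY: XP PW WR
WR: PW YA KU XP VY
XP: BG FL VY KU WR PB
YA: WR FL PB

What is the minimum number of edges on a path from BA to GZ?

Level 0: BA
Level 1: BG, CZ
Level 2: FL, KU, PW, XP
Level 3: GZ, PB, VY, WR, YA
GZ first appears at level 3.

3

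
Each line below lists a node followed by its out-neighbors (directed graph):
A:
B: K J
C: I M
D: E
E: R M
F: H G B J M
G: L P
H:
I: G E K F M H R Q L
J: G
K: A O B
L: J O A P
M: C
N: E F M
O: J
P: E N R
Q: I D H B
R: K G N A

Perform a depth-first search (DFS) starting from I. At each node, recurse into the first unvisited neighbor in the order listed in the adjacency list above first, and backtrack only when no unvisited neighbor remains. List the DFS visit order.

Visit I
I → G
G → L
L → J
L → O
L → A
L → P
P → E
E → R
R → K
K → B
R → N
N → F
F → H
F → M
M → C
I → Q
Q → D

I, G, L, J, O, A, P, E, R, K, B, N, F, H, M, C, Q, D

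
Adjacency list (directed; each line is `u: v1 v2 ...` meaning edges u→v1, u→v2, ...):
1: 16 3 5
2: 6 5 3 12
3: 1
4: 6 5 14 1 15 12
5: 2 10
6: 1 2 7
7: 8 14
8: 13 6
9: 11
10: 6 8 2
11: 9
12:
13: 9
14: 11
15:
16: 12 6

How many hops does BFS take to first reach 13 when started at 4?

Level 0: 4
Level 1: 1, 5, 6, 12, 14, 15
Level 2: 2, 3, 7, 10, 11, 16
Level 3: 8, 9
Level 4: 13
13 first appears at level 4.

4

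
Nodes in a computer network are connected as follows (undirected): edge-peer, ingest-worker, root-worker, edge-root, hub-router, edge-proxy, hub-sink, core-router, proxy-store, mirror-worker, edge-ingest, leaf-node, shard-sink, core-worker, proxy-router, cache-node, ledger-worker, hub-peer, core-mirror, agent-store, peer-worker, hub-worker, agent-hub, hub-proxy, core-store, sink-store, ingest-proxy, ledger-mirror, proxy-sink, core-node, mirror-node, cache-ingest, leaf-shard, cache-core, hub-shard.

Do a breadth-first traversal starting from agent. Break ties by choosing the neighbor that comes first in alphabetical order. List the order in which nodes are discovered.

Visit agent; enqueue hub, store → queue [hub, store]
Visit hub; enqueue peer, proxy, router, shard, sink, worker → queue [store, peer, proxy, router, shard, sink, worker]
Visit store; enqueue core → queue [peer, proxy, router, shard, sink, worker, core]
Visit peer; enqueue edge → queue [proxy, router, shard, sink, worker, core, edge]
Visit proxy; enqueue ingest → queue [router, shard, sink, worker, core, edge, ingest]
Visit router → queue [shard, sink, worker, core, edge, ingest]
Visit shard; enqueue leaf → queue [sink, worker, core, edge, ingest, leaf]
Visit sink → queue [worker, core, edge, ingest, leaf]
Visit worker; enqueue ledger, mirror, root → queue [core, edge, ingest, leaf, ledger, mirror, root]
Visit core; enqueue cache, node → queue [edge, ingest, leaf, ledger, mirror, root, cache, node]
Visit edge → queue [ingest, leaf, ledger, mirror, root, cache, node]
Visit ingest → queue [leaf, ledger, mirror, root, cache, node]
Visit leaf → queue [ledger, mirror, root, cache, node]
Visit ledger → queue [mirror, root, cache, node]
Visit mirror → queue [root, cache, node]
Visit root → queue [cache, node]
Visit cache → queue [node]
Visit node → queue []

agent → hub → store → peer → proxy → router → shard → sink → worker → core → edge → ingest → leaf → ledger → mirror → root → cache → node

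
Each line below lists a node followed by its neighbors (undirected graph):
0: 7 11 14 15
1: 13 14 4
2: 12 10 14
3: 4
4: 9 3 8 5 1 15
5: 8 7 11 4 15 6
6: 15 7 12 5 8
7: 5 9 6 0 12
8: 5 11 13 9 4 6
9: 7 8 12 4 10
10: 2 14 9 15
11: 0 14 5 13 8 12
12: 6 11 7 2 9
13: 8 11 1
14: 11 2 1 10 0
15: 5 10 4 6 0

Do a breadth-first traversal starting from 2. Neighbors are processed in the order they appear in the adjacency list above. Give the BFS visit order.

Visit 2; enqueue 12, 10, 14 → queue [12, 10, 14]
Visit 12; enqueue 6, 11, 7, 9 → queue [10, 14, 6, 11, 7, 9]
Visit 10; enqueue 15 → queue [14, 6, 11, 7, 9, 15]
Visit 14; enqueue 1, 0 → queue [6, 11, 7, 9, 15, 1, 0]
Visit 6; enqueue 5, 8 → queue [11, 7, 9, 15, 1, 0, 5, 8]
Visit 11; enqueue 13 → queue [7, 9, 15, 1, 0, 5, 8, 13]
Visit 7 → queue [9, 15, 1, 0, 5, 8, 13]
Visit 9; enqueue 4 → queue [15, 1, 0, 5, 8, 13, 4]
Visit 15 → queue [1, 0, 5, 8, 13, 4]
Visit 1 → queue [0, 5, 8, 13, 4]
Visit 0 → queue [5, 8, 13, 4]
Visit 5 → queue [8, 13, 4]
Visit 8 → queue [13, 4]
Visit 13 → queue [4]
Visit 4; enqueue 3 → queue [3]
Visit 3 → queue []

2, 12, 10, 14, 6, 11, 7, 9, 15, 1, 0, 5, 8, 13, 4, 3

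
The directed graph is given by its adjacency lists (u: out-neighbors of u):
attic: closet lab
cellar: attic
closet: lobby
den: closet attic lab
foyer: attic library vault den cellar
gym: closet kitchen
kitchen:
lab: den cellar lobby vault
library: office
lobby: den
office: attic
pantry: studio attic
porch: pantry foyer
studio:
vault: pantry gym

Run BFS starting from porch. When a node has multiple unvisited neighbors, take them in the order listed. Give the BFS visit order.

Visit porch; enqueue pantry, foyer → queue [pantry, foyer]
Visit pantry; enqueue studio, attic → queue [foyer, studio, attic]
Visit foyer; enqueue library, vault, den, cellar → queue [studio, attic, library, vault, den, cellar]
Visit studio → queue [attic, library, vault, den, cellar]
Visit attic; enqueue closet, lab → queue [library, vault, den, cellar, closet, lab]
Visit library; enqueue office → queue [vault, den, cellar, closet, lab, office]
Visit vault; enqueue gym → queue [den, cellar, closet, lab, office, gym]
Visit den → queue [cellar, closet, lab, office, gym]
Visit cellar → queue [closet, lab, office, gym]
Visit closet; enqueue lobby → queue [lab, office, gym, lobby]
Visit lab → queue [office, gym, lobby]
Visit office → queue [gym, lobby]
Visit gym; enqueue kitchen → queue [lobby, kitchen]
Visit lobby → queue [kitchen]
Visit kitchen → queue []

porch -> pantry -> foyer -> studio -> attic -> library -> vault -> den -> cellar -> closet -> lab -> office -> gym -> lobby -> kitchen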